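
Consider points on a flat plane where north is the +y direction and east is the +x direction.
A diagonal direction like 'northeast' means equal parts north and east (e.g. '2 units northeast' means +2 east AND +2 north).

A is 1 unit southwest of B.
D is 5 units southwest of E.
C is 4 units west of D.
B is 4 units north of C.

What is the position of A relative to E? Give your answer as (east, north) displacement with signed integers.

Answer: A is at (east=-10, north=-2) relative to E.

Derivation:
Place E at the origin (east=0, north=0).
  D is 5 units southwest of E: delta (east=-5, north=-5); D at (east=-5, north=-5).
  C is 4 units west of D: delta (east=-4, north=+0); C at (east=-9, north=-5).
  B is 4 units north of C: delta (east=+0, north=+4); B at (east=-9, north=-1).
  A is 1 unit southwest of B: delta (east=-1, north=-1); A at (east=-10, north=-2).
Therefore A relative to E: (east=-10, north=-2).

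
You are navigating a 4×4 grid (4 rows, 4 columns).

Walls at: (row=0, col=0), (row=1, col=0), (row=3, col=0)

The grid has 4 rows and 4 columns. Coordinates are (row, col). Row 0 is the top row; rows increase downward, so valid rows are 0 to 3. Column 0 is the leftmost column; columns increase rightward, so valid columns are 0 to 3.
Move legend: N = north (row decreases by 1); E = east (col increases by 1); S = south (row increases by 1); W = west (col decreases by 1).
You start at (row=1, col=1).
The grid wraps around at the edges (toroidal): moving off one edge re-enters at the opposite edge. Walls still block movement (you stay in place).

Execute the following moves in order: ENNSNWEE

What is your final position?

Start: (row=1, col=1)
  E (east): (row=1, col=1) -> (row=1, col=2)
  N (north): (row=1, col=2) -> (row=0, col=2)
  N (north): (row=0, col=2) -> (row=3, col=2)
  S (south): (row=3, col=2) -> (row=0, col=2)
  N (north): (row=0, col=2) -> (row=3, col=2)
  W (west): (row=3, col=2) -> (row=3, col=1)
  E (east): (row=3, col=1) -> (row=3, col=2)
  E (east): (row=3, col=2) -> (row=3, col=3)
Final: (row=3, col=3)

Answer: Final position: (row=3, col=3)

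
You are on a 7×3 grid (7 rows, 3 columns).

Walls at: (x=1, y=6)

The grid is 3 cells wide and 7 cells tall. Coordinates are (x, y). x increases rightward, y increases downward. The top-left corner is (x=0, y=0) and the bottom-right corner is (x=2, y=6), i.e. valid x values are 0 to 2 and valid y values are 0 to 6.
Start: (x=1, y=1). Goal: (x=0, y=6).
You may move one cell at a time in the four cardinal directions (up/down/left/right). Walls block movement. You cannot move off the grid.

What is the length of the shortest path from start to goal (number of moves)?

BFS from (x=1, y=1) until reaching (x=0, y=6):
  Distance 0: (x=1, y=1)
  Distance 1: (x=1, y=0), (x=0, y=1), (x=2, y=1), (x=1, y=2)
  Distance 2: (x=0, y=0), (x=2, y=0), (x=0, y=2), (x=2, y=2), (x=1, y=3)
  Distance 3: (x=0, y=3), (x=2, y=3), (x=1, y=4)
  Distance 4: (x=0, y=4), (x=2, y=4), (x=1, y=5)
  Distance 5: (x=0, y=5), (x=2, y=5)
  Distance 6: (x=0, y=6), (x=2, y=6)  <- goal reached here
One shortest path (6 moves): (x=1, y=1) -> (x=0, y=1) -> (x=0, y=2) -> (x=0, y=3) -> (x=0, y=4) -> (x=0, y=5) -> (x=0, y=6)

Answer: Shortest path length: 6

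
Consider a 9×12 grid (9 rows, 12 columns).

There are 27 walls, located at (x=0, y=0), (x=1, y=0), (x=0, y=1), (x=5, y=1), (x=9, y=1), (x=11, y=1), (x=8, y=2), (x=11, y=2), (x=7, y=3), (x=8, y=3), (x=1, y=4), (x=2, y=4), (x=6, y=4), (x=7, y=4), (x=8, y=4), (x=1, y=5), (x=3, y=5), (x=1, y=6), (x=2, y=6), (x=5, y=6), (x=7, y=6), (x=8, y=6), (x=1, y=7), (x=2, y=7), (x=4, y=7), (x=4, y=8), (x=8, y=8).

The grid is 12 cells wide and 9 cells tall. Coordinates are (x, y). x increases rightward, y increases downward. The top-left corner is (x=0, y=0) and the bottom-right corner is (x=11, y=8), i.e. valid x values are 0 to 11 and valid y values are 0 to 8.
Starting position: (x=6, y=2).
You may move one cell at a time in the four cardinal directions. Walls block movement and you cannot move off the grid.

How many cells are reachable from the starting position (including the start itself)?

BFS flood-fill from (x=6, y=2):
  Distance 0: (x=6, y=2)
  Distance 1: (x=6, y=1), (x=5, y=2), (x=7, y=2), (x=6, y=3)
  Distance 2: (x=6, y=0), (x=7, y=1), (x=4, y=2), (x=5, y=3)
  Distance 3: (x=5, y=0), (x=7, y=0), (x=4, y=1), (x=8, y=1), (x=3, y=2), (x=4, y=3), (x=5, y=4)
  Distance 4: (x=4, y=0), (x=8, y=0), (x=3, y=1), (x=2, y=2), (x=3, y=3), (x=4, y=4), (x=5, y=5)
  Distance 5: (x=3, y=0), (x=9, y=0), (x=2, y=1), (x=1, y=2), (x=2, y=3), (x=3, y=4), (x=4, y=5), (x=6, y=5)
  Distance 6: (x=2, y=0), (x=10, y=0), (x=1, y=1), (x=0, y=2), (x=1, y=3), (x=7, y=5), (x=4, y=6), (x=6, y=6)
  Distance 7: (x=11, y=0), (x=10, y=1), (x=0, y=3), (x=8, y=5), (x=3, y=6), (x=6, y=7)
  Distance 8: (x=10, y=2), (x=0, y=4), (x=9, y=5), (x=3, y=7), (x=5, y=7), (x=7, y=7), (x=6, y=8)
  Distance 9: (x=9, y=2), (x=10, y=3), (x=9, y=4), (x=0, y=5), (x=10, y=5), (x=9, y=6), (x=8, y=7), (x=3, y=8), (x=5, y=8), (x=7, y=8)
  Distance 10: (x=9, y=3), (x=11, y=3), (x=10, y=4), (x=11, y=5), (x=0, y=6), (x=10, y=6), (x=9, y=7), (x=2, y=8)
  Distance 11: (x=11, y=4), (x=11, y=6), (x=0, y=7), (x=10, y=7), (x=1, y=8), (x=9, y=8)
  Distance 12: (x=11, y=7), (x=0, y=8), (x=10, y=8)
  Distance 13: (x=11, y=8)
Total reachable: 80 (grid has 81 open cells total)

Answer: Reachable cells: 80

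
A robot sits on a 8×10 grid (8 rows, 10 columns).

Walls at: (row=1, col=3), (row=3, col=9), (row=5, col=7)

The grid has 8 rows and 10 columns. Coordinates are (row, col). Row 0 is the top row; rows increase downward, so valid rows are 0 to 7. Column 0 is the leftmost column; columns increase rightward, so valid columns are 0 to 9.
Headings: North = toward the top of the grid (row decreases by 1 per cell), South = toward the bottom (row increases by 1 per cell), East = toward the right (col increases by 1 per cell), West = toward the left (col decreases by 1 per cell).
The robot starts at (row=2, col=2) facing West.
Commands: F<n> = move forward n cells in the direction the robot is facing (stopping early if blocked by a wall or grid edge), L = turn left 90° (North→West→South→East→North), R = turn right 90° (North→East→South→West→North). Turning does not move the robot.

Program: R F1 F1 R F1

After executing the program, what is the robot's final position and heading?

Answer: Final position: (row=0, col=3), facing East

Derivation:
Start: (row=2, col=2), facing West
  R: turn right, now facing North
  F1: move forward 1, now at (row=1, col=2)
  F1: move forward 1, now at (row=0, col=2)
  R: turn right, now facing East
  F1: move forward 1, now at (row=0, col=3)
Final: (row=0, col=3), facing East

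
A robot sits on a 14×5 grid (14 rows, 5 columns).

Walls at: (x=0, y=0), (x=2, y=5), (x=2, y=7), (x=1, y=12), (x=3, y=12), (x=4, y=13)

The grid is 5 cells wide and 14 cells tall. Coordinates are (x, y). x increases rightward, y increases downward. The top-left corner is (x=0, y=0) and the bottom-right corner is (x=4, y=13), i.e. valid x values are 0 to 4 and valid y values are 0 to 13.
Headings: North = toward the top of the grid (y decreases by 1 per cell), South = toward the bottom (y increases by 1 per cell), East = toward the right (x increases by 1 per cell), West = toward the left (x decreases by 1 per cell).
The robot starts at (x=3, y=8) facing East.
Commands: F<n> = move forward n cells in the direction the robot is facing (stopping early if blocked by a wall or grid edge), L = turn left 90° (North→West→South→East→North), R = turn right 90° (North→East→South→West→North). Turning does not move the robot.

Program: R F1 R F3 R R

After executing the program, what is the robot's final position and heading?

Start: (x=3, y=8), facing East
  R: turn right, now facing South
  F1: move forward 1, now at (x=3, y=9)
  R: turn right, now facing West
  F3: move forward 3, now at (x=0, y=9)
  R: turn right, now facing North
  R: turn right, now facing East
Final: (x=0, y=9), facing East

Answer: Final position: (x=0, y=9), facing East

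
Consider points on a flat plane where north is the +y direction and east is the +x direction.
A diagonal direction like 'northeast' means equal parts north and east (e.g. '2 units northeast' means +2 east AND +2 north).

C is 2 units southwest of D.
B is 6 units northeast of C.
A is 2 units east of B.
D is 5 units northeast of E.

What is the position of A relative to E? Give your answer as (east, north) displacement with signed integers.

Answer: A is at (east=11, north=9) relative to E.

Derivation:
Place E at the origin (east=0, north=0).
  D is 5 units northeast of E: delta (east=+5, north=+5); D at (east=5, north=5).
  C is 2 units southwest of D: delta (east=-2, north=-2); C at (east=3, north=3).
  B is 6 units northeast of C: delta (east=+6, north=+6); B at (east=9, north=9).
  A is 2 units east of B: delta (east=+2, north=+0); A at (east=11, north=9).
Therefore A relative to E: (east=11, north=9).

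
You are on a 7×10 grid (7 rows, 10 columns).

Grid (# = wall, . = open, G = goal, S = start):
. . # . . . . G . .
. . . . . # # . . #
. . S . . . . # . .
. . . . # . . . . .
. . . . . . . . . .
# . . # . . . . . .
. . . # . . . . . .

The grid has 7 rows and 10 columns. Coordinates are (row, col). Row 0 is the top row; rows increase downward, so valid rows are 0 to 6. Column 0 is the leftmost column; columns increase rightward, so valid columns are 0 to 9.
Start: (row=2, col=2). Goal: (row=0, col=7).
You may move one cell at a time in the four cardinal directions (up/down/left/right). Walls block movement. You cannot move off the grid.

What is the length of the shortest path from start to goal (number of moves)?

BFS from (row=2, col=2) until reaching (row=0, col=7):
  Distance 0: (row=2, col=2)
  Distance 1: (row=1, col=2), (row=2, col=1), (row=2, col=3), (row=3, col=2)
  Distance 2: (row=1, col=1), (row=1, col=3), (row=2, col=0), (row=2, col=4), (row=3, col=1), (row=3, col=3), (row=4, col=2)
  Distance 3: (row=0, col=1), (row=0, col=3), (row=1, col=0), (row=1, col=4), (row=2, col=5), (row=3, col=0), (row=4, col=1), (row=4, col=3), (row=5, col=2)
  Distance 4: (row=0, col=0), (row=0, col=4), (row=2, col=6), (row=3, col=5), (row=4, col=0), (row=4, col=4), (row=5, col=1), (row=6, col=2)
  Distance 5: (row=0, col=5), (row=3, col=6), (row=4, col=5), (row=5, col=4), (row=6, col=1)
  Distance 6: (row=0, col=6), (row=3, col=7), (row=4, col=6), (row=5, col=5), (row=6, col=0), (row=6, col=4)
  Distance 7: (row=0, col=7), (row=3, col=8), (row=4, col=7), (row=5, col=6), (row=6, col=5)  <- goal reached here
One shortest path (7 moves): (row=2, col=2) -> (row=2, col=3) -> (row=2, col=4) -> (row=1, col=4) -> (row=0, col=4) -> (row=0, col=5) -> (row=0, col=6) -> (row=0, col=7)

Answer: Shortest path length: 7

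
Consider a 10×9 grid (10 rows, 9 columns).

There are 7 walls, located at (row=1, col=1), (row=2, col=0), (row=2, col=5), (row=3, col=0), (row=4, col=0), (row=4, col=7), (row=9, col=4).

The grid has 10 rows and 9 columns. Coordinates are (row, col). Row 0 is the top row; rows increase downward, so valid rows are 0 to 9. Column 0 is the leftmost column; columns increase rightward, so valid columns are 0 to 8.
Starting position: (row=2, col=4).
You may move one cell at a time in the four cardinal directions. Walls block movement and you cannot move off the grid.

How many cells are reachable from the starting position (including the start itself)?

Answer: Reachable cells: 83

Derivation:
BFS flood-fill from (row=2, col=4):
  Distance 0: (row=2, col=4)
  Distance 1: (row=1, col=4), (row=2, col=3), (row=3, col=4)
  Distance 2: (row=0, col=4), (row=1, col=3), (row=1, col=5), (row=2, col=2), (row=3, col=3), (row=3, col=5), (row=4, col=4)
  Distance 3: (row=0, col=3), (row=0, col=5), (row=1, col=2), (row=1, col=6), (row=2, col=1), (row=3, col=2), (row=3, col=6), (row=4, col=3), (row=4, col=5), (row=5, col=4)
  Distance 4: (row=0, col=2), (row=0, col=6), (row=1, col=7), (row=2, col=6), (row=3, col=1), (row=3, col=7), (row=4, col=2), (row=4, col=6), (row=5, col=3), (row=5, col=5), (row=6, col=4)
  Distance 5: (row=0, col=1), (row=0, col=7), (row=1, col=8), (row=2, col=7), (row=3, col=8), (row=4, col=1), (row=5, col=2), (row=5, col=6), (row=6, col=3), (row=6, col=5), (row=7, col=4)
  Distance 6: (row=0, col=0), (row=0, col=8), (row=2, col=8), (row=4, col=8), (row=5, col=1), (row=5, col=7), (row=6, col=2), (row=6, col=6), (row=7, col=3), (row=7, col=5), (row=8, col=4)
  Distance 7: (row=1, col=0), (row=5, col=0), (row=5, col=8), (row=6, col=1), (row=6, col=7), (row=7, col=2), (row=7, col=6), (row=8, col=3), (row=8, col=5)
  Distance 8: (row=6, col=0), (row=6, col=8), (row=7, col=1), (row=7, col=7), (row=8, col=2), (row=8, col=6), (row=9, col=3), (row=9, col=5)
  Distance 9: (row=7, col=0), (row=7, col=8), (row=8, col=1), (row=8, col=7), (row=9, col=2), (row=9, col=6)
  Distance 10: (row=8, col=0), (row=8, col=8), (row=9, col=1), (row=9, col=7)
  Distance 11: (row=9, col=0), (row=9, col=8)
Total reachable: 83 (grid has 83 open cells total)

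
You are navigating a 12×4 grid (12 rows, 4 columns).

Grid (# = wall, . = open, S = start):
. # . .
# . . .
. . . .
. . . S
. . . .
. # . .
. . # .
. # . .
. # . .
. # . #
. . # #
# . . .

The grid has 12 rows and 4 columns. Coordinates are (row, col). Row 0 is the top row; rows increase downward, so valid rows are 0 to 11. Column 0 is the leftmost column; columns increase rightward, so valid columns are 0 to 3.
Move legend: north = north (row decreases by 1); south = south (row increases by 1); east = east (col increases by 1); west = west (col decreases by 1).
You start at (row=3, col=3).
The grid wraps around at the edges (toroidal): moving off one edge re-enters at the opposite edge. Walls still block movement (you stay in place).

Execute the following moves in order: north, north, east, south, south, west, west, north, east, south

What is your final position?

Start: (row=3, col=3)
  north (north): (row=3, col=3) -> (row=2, col=3)
  north (north): (row=2, col=3) -> (row=1, col=3)
  east (east): blocked, stay at (row=1, col=3)
  south (south): (row=1, col=3) -> (row=2, col=3)
  south (south): (row=2, col=3) -> (row=3, col=3)
  west (west): (row=3, col=3) -> (row=3, col=2)
  west (west): (row=3, col=2) -> (row=3, col=1)
  north (north): (row=3, col=1) -> (row=2, col=1)
  east (east): (row=2, col=1) -> (row=2, col=2)
  south (south): (row=2, col=2) -> (row=3, col=2)
Final: (row=3, col=2)

Answer: Final position: (row=3, col=2)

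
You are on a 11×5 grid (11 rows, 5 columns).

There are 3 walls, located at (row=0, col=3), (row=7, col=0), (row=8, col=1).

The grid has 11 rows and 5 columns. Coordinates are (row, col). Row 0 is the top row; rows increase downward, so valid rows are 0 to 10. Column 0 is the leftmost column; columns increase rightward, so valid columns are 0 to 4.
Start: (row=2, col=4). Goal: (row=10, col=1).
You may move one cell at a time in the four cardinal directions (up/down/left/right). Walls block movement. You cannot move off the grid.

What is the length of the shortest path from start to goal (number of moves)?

Answer: Shortest path length: 11

Derivation:
BFS from (row=2, col=4) until reaching (row=10, col=1):
  Distance 0: (row=2, col=4)
  Distance 1: (row=1, col=4), (row=2, col=3), (row=3, col=4)
  Distance 2: (row=0, col=4), (row=1, col=3), (row=2, col=2), (row=3, col=3), (row=4, col=4)
  Distance 3: (row=1, col=2), (row=2, col=1), (row=3, col=2), (row=4, col=3), (row=5, col=4)
  Distance 4: (row=0, col=2), (row=1, col=1), (row=2, col=0), (row=3, col=1), (row=4, col=2), (row=5, col=3), (row=6, col=4)
  Distance 5: (row=0, col=1), (row=1, col=0), (row=3, col=0), (row=4, col=1), (row=5, col=2), (row=6, col=3), (row=7, col=4)
  Distance 6: (row=0, col=0), (row=4, col=0), (row=5, col=1), (row=6, col=2), (row=7, col=3), (row=8, col=4)
  Distance 7: (row=5, col=0), (row=6, col=1), (row=7, col=2), (row=8, col=3), (row=9, col=4)
  Distance 8: (row=6, col=0), (row=7, col=1), (row=8, col=2), (row=9, col=3), (row=10, col=4)
  Distance 9: (row=9, col=2), (row=10, col=3)
  Distance 10: (row=9, col=1), (row=10, col=2)
  Distance 11: (row=9, col=0), (row=10, col=1)  <- goal reached here
One shortest path (11 moves): (row=2, col=4) -> (row=2, col=3) -> (row=2, col=2) -> (row=3, col=2) -> (row=4, col=2) -> (row=5, col=2) -> (row=6, col=2) -> (row=7, col=2) -> (row=8, col=2) -> (row=9, col=2) -> (row=9, col=1) -> (row=10, col=1)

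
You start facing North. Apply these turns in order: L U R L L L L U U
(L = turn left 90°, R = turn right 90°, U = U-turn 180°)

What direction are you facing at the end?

Start: North
  L (left (90° counter-clockwise)) -> West
  U (U-turn (180°)) -> East
  R (right (90° clockwise)) -> South
  L (left (90° counter-clockwise)) -> East
  L (left (90° counter-clockwise)) -> North
  L (left (90° counter-clockwise)) -> West
  L (left (90° counter-clockwise)) -> South
  U (U-turn (180°)) -> North
  U (U-turn (180°)) -> South
Final: South

Answer: Final heading: South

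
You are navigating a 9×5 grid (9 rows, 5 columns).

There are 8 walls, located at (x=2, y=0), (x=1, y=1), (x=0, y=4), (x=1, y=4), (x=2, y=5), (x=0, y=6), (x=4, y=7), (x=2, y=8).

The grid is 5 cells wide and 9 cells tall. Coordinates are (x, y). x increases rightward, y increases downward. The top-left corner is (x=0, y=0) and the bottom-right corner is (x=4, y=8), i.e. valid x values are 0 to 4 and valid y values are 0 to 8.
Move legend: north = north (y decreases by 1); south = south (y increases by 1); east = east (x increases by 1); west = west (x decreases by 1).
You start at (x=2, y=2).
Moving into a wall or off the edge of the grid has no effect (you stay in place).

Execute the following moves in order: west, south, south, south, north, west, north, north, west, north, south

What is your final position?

Answer: Final position: (x=0, y=1)

Derivation:
Start: (x=2, y=2)
  west (west): (x=2, y=2) -> (x=1, y=2)
  south (south): (x=1, y=2) -> (x=1, y=3)
  south (south): blocked, stay at (x=1, y=3)
  south (south): blocked, stay at (x=1, y=3)
  north (north): (x=1, y=3) -> (x=1, y=2)
  west (west): (x=1, y=2) -> (x=0, y=2)
  north (north): (x=0, y=2) -> (x=0, y=1)
  north (north): (x=0, y=1) -> (x=0, y=0)
  west (west): blocked, stay at (x=0, y=0)
  north (north): blocked, stay at (x=0, y=0)
  south (south): (x=0, y=0) -> (x=0, y=1)
Final: (x=0, y=1)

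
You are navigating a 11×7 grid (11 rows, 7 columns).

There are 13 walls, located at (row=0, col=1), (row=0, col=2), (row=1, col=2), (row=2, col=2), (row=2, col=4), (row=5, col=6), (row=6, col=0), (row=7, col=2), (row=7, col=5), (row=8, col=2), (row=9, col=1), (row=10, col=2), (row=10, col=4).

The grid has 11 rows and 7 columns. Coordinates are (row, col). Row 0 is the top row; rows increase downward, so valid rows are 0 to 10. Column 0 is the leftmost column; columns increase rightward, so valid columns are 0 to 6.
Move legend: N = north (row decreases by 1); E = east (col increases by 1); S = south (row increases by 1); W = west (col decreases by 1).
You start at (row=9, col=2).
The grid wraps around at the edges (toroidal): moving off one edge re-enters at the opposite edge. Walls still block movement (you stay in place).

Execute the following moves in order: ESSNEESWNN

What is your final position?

Start: (row=9, col=2)
  E (east): (row=9, col=2) -> (row=9, col=3)
  S (south): (row=9, col=3) -> (row=10, col=3)
  S (south): (row=10, col=3) -> (row=0, col=3)
  N (north): (row=0, col=3) -> (row=10, col=3)
  E (east): blocked, stay at (row=10, col=3)
  E (east): blocked, stay at (row=10, col=3)
  S (south): (row=10, col=3) -> (row=0, col=3)
  W (west): blocked, stay at (row=0, col=3)
  N (north): (row=0, col=3) -> (row=10, col=3)
  N (north): (row=10, col=3) -> (row=9, col=3)
Final: (row=9, col=3)

Answer: Final position: (row=9, col=3)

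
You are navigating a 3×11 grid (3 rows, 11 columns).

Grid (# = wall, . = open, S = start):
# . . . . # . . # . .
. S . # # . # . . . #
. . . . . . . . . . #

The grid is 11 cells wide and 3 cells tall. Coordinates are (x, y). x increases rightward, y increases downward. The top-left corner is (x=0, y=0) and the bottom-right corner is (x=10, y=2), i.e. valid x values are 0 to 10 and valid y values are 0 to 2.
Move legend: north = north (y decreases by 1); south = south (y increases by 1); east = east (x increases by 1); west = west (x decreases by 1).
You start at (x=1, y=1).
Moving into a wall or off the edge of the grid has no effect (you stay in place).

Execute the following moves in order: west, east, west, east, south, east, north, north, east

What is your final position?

Answer: Final position: (x=3, y=0)

Derivation:
Start: (x=1, y=1)
  west (west): (x=1, y=1) -> (x=0, y=1)
  east (east): (x=0, y=1) -> (x=1, y=1)
  west (west): (x=1, y=1) -> (x=0, y=1)
  east (east): (x=0, y=1) -> (x=1, y=1)
  south (south): (x=1, y=1) -> (x=1, y=2)
  east (east): (x=1, y=2) -> (x=2, y=2)
  north (north): (x=2, y=2) -> (x=2, y=1)
  north (north): (x=2, y=1) -> (x=2, y=0)
  east (east): (x=2, y=0) -> (x=3, y=0)
Final: (x=3, y=0)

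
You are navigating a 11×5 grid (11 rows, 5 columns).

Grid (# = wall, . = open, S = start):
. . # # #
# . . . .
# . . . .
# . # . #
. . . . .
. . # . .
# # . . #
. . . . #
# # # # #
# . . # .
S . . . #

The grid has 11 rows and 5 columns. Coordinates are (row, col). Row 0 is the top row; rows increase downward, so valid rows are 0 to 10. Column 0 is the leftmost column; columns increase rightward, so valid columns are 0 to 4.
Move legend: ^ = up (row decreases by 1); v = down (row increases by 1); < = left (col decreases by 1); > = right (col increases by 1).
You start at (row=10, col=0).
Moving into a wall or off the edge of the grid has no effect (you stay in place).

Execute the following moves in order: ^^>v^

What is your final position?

Answer: Final position: (row=9, col=1)

Derivation:
Start: (row=10, col=0)
  ^ (up): blocked, stay at (row=10, col=0)
  ^ (up): blocked, stay at (row=10, col=0)
  > (right): (row=10, col=0) -> (row=10, col=1)
  v (down): blocked, stay at (row=10, col=1)
  ^ (up): (row=10, col=1) -> (row=9, col=1)
Final: (row=9, col=1)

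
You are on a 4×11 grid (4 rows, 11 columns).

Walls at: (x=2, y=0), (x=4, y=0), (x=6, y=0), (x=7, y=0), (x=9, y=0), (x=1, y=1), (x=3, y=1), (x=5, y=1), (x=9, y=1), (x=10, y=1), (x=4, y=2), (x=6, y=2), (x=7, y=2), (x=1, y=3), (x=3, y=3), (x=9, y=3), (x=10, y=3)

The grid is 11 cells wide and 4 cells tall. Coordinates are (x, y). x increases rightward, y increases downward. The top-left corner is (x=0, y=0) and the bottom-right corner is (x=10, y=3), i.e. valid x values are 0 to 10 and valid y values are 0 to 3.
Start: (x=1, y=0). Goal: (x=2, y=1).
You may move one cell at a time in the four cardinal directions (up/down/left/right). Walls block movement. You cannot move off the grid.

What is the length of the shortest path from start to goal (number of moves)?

BFS from (x=1, y=0) until reaching (x=2, y=1):
  Distance 0: (x=1, y=0)
  Distance 1: (x=0, y=0)
  Distance 2: (x=0, y=1)
  Distance 3: (x=0, y=2)
  Distance 4: (x=1, y=2), (x=0, y=3)
  Distance 5: (x=2, y=2)
  Distance 6: (x=2, y=1), (x=3, y=2), (x=2, y=3)  <- goal reached here
One shortest path (6 moves): (x=1, y=0) -> (x=0, y=0) -> (x=0, y=1) -> (x=0, y=2) -> (x=1, y=2) -> (x=2, y=2) -> (x=2, y=1)

Answer: Shortest path length: 6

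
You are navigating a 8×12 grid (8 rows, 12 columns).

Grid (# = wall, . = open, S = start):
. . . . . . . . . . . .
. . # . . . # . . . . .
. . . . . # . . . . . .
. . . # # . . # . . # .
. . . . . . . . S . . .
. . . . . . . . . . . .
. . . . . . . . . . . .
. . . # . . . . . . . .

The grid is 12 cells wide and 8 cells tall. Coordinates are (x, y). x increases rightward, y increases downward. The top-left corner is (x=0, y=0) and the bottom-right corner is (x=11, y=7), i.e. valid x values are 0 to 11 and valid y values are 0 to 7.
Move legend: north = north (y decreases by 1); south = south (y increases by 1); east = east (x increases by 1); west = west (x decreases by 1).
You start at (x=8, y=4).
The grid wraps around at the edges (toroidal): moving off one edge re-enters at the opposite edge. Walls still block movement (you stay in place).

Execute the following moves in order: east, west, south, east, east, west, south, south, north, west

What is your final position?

Answer: Final position: (x=8, y=6)

Derivation:
Start: (x=8, y=4)
  east (east): (x=8, y=4) -> (x=9, y=4)
  west (west): (x=9, y=4) -> (x=8, y=4)
  south (south): (x=8, y=4) -> (x=8, y=5)
  east (east): (x=8, y=5) -> (x=9, y=5)
  east (east): (x=9, y=5) -> (x=10, y=5)
  west (west): (x=10, y=5) -> (x=9, y=5)
  south (south): (x=9, y=5) -> (x=9, y=6)
  south (south): (x=9, y=6) -> (x=9, y=7)
  north (north): (x=9, y=7) -> (x=9, y=6)
  west (west): (x=9, y=6) -> (x=8, y=6)
Final: (x=8, y=6)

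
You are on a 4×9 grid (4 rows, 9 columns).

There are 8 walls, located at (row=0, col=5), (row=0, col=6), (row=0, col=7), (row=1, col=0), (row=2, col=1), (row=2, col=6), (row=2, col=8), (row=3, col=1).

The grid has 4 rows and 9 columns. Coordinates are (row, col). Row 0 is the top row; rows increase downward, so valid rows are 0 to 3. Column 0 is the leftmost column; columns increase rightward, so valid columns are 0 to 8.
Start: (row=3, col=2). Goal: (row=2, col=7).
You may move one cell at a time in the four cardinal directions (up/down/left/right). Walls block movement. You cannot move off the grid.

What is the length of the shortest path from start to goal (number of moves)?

BFS from (row=3, col=2) until reaching (row=2, col=7):
  Distance 0: (row=3, col=2)
  Distance 1: (row=2, col=2), (row=3, col=3)
  Distance 2: (row=1, col=2), (row=2, col=3), (row=3, col=4)
  Distance 3: (row=0, col=2), (row=1, col=1), (row=1, col=3), (row=2, col=4), (row=3, col=5)
  Distance 4: (row=0, col=1), (row=0, col=3), (row=1, col=4), (row=2, col=5), (row=3, col=6)
  Distance 5: (row=0, col=0), (row=0, col=4), (row=1, col=5), (row=3, col=7)
  Distance 6: (row=1, col=6), (row=2, col=7), (row=3, col=8)  <- goal reached here
One shortest path (6 moves): (row=3, col=2) -> (row=3, col=3) -> (row=3, col=4) -> (row=3, col=5) -> (row=3, col=6) -> (row=3, col=7) -> (row=2, col=7)

Answer: Shortest path length: 6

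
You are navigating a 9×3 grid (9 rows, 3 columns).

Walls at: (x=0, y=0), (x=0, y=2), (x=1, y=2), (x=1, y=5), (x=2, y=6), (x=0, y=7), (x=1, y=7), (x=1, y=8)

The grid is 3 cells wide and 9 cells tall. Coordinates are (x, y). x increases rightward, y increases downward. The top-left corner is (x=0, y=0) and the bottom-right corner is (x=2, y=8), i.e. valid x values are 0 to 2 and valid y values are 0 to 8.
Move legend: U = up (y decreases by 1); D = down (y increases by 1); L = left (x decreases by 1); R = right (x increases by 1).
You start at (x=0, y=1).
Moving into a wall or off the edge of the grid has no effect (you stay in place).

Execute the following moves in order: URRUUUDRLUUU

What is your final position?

Start: (x=0, y=1)
  U (up): blocked, stay at (x=0, y=1)
  R (right): (x=0, y=1) -> (x=1, y=1)
  R (right): (x=1, y=1) -> (x=2, y=1)
  U (up): (x=2, y=1) -> (x=2, y=0)
  U (up): blocked, stay at (x=2, y=0)
  U (up): blocked, stay at (x=2, y=0)
  D (down): (x=2, y=0) -> (x=2, y=1)
  R (right): blocked, stay at (x=2, y=1)
  L (left): (x=2, y=1) -> (x=1, y=1)
  U (up): (x=1, y=1) -> (x=1, y=0)
  U (up): blocked, stay at (x=1, y=0)
  U (up): blocked, stay at (x=1, y=0)
Final: (x=1, y=0)

Answer: Final position: (x=1, y=0)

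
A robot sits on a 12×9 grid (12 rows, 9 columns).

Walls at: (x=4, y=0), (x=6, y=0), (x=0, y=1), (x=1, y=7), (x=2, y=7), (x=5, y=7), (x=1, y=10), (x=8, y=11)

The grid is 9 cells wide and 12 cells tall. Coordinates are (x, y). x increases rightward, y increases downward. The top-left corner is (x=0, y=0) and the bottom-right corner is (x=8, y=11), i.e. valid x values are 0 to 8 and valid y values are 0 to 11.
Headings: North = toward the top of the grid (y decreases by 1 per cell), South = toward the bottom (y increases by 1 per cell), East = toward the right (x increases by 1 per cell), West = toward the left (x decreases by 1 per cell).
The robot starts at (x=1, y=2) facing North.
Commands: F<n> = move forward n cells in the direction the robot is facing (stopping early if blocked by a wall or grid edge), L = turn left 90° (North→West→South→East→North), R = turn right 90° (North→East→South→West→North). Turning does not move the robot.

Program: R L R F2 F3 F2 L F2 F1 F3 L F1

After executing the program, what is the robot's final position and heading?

Start: (x=1, y=2), facing North
  R: turn right, now facing East
  L: turn left, now facing North
  R: turn right, now facing East
  F2: move forward 2, now at (x=3, y=2)
  F3: move forward 3, now at (x=6, y=2)
  F2: move forward 2, now at (x=8, y=2)
  L: turn left, now facing North
  F2: move forward 2, now at (x=8, y=0)
  F1: move forward 0/1 (blocked), now at (x=8, y=0)
  F3: move forward 0/3 (blocked), now at (x=8, y=0)
  L: turn left, now facing West
  F1: move forward 1, now at (x=7, y=0)
Final: (x=7, y=0), facing West

Answer: Final position: (x=7, y=0), facing West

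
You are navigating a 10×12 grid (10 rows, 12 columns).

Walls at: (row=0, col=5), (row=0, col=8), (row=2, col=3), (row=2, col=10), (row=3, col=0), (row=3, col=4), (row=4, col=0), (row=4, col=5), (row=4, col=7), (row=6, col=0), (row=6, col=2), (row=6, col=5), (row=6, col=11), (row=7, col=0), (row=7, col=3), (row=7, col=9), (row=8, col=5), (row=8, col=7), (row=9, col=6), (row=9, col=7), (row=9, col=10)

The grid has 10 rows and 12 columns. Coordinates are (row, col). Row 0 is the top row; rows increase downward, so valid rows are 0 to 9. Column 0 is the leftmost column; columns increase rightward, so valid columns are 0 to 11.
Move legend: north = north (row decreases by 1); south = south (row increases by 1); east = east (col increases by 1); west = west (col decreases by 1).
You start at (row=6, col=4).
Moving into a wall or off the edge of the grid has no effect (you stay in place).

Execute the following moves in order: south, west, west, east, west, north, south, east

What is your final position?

Start: (row=6, col=4)
  south (south): (row=6, col=4) -> (row=7, col=4)
  west (west): blocked, stay at (row=7, col=4)
  west (west): blocked, stay at (row=7, col=4)
  east (east): (row=7, col=4) -> (row=7, col=5)
  west (west): (row=7, col=5) -> (row=7, col=4)
  north (north): (row=7, col=4) -> (row=6, col=4)
  south (south): (row=6, col=4) -> (row=7, col=4)
  east (east): (row=7, col=4) -> (row=7, col=5)
Final: (row=7, col=5)

Answer: Final position: (row=7, col=5)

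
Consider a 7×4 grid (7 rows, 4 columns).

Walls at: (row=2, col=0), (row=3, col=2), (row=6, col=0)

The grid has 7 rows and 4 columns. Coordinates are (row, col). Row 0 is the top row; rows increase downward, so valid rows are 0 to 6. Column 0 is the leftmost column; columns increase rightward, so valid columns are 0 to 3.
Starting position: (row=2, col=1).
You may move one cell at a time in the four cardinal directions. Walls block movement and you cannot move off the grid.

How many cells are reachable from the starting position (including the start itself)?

Answer: Reachable cells: 25

Derivation:
BFS flood-fill from (row=2, col=1):
  Distance 0: (row=2, col=1)
  Distance 1: (row=1, col=1), (row=2, col=2), (row=3, col=1)
  Distance 2: (row=0, col=1), (row=1, col=0), (row=1, col=2), (row=2, col=3), (row=3, col=0), (row=4, col=1)
  Distance 3: (row=0, col=0), (row=0, col=2), (row=1, col=3), (row=3, col=3), (row=4, col=0), (row=4, col=2), (row=5, col=1)
  Distance 4: (row=0, col=3), (row=4, col=3), (row=5, col=0), (row=5, col=2), (row=6, col=1)
  Distance 5: (row=5, col=3), (row=6, col=2)
  Distance 6: (row=6, col=3)
Total reachable: 25 (grid has 25 open cells total)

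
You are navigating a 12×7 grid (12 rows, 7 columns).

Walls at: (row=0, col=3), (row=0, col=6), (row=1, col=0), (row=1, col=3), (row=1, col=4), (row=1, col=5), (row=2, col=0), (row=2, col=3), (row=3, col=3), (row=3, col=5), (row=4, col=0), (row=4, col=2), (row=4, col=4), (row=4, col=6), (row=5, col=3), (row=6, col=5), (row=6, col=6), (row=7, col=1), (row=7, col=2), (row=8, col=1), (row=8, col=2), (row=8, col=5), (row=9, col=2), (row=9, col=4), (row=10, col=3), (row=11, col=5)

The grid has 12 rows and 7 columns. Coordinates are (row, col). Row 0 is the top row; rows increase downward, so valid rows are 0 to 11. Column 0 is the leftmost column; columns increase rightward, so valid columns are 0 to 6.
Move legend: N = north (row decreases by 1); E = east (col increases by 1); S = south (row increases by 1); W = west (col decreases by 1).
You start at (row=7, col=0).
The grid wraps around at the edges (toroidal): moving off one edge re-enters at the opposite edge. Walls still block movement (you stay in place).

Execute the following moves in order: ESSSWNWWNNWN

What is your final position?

Answer: Final position: (row=9, col=5)

Derivation:
Start: (row=7, col=0)
  E (east): blocked, stay at (row=7, col=0)
  S (south): (row=7, col=0) -> (row=8, col=0)
  S (south): (row=8, col=0) -> (row=9, col=0)
  S (south): (row=9, col=0) -> (row=10, col=0)
  W (west): (row=10, col=0) -> (row=10, col=6)
  N (north): (row=10, col=6) -> (row=9, col=6)
  W (west): (row=9, col=6) -> (row=9, col=5)
  W (west): blocked, stay at (row=9, col=5)
  N (north): blocked, stay at (row=9, col=5)
  N (north): blocked, stay at (row=9, col=5)
  W (west): blocked, stay at (row=9, col=5)
  N (north): blocked, stay at (row=9, col=5)
Final: (row=9, col=5)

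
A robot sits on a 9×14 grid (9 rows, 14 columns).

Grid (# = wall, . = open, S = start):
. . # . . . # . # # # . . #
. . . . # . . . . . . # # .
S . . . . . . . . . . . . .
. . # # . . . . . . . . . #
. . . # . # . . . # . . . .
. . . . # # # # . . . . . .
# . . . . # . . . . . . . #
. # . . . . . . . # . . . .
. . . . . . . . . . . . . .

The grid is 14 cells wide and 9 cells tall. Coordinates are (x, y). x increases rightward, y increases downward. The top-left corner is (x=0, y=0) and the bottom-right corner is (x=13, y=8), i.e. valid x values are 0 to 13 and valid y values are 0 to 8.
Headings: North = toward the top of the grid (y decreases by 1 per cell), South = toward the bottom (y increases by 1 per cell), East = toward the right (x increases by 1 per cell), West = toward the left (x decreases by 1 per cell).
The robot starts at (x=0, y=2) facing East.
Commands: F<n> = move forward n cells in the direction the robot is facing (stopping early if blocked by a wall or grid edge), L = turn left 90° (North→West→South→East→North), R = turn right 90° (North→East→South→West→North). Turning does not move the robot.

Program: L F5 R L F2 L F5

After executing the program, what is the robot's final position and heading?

Start: (x=0, y=2), facing East
  L: turn left, now facing North
  F5: move forward 2/5 (blocked), now at (x=0, y=0)
  R: turn right, now facing East
  L: turn left, now facing North
  F2: move forward 0/2 (blocked), now at (x=0, y=0)
  L: turn left, now facing West
  F5: move forward 0/5 (blocked), now at (x=0, y=0)
Final: (x=0, y=0), facing West

Answer: Final position: (x=0, y=0), facing West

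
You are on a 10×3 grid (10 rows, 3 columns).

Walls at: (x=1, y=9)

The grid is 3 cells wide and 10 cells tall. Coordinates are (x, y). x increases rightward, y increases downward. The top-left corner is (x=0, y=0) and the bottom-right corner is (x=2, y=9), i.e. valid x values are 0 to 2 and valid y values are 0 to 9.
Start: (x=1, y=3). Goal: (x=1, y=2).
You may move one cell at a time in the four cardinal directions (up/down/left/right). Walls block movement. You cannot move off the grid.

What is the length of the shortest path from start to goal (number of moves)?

Answer: Shortest path length: 1

Derivation:
BFS from (x=1, y=3) until reaching (x=1, y=2):
  Distance 0: (x=1, y=3)
  Distance 1: (x=1, y=2), (x=0, y=3), (x=2, y=3), (x=1, y=4)  <- goal reached here
One shortest path (1 moves): (x=1, y=3) -> (x=1, y=2)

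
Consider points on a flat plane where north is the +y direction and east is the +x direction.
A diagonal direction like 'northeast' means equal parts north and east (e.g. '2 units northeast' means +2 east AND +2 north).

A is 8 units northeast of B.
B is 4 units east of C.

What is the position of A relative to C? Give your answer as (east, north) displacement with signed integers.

Place C at the origin (east=0, north=0).
  B is 4 units east of C: delta (east=+4, north=+0); B at (east=4, north=0).
  A is 8 units northeast of B: delta (east=+8, north=+8); A at (east=12, north=8).
Therefore A relative to C: (east=12, north=8).

Answer: A is at (east=12, north=8) relative to C.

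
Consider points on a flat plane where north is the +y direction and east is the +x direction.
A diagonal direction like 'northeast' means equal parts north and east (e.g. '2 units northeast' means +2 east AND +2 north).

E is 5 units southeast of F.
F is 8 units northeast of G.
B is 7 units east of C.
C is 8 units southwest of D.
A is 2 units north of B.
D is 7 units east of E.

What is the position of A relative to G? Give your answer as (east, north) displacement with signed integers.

Answer: A is at (east=19, north=-3) relative to G.

Derivation:
Place G at the origin (east=0, north=0).
  F is 8 units northeast of G: delta (east=+8, north=+8); F at (east=8, north=8).
  E is 5 units southeast of F: delta (east=+5, north=-5); E at (east=13, north=3).
  D is 7 units east of E: delta (east=+7, north=+0); D at (east=20, north=3).
  C is 8 units southwest of D: delta (east=-8, north=-8); C at (east=12, north=-5).
  B is 7 units east of C: delta (east=+7, north=+0); B at (east=19, north=-5).
  A is 2 units north of B: delta (east=+0, north=+2); A at (east=19, north=-3).
Therefore A relative to G: (east=19, north=-3).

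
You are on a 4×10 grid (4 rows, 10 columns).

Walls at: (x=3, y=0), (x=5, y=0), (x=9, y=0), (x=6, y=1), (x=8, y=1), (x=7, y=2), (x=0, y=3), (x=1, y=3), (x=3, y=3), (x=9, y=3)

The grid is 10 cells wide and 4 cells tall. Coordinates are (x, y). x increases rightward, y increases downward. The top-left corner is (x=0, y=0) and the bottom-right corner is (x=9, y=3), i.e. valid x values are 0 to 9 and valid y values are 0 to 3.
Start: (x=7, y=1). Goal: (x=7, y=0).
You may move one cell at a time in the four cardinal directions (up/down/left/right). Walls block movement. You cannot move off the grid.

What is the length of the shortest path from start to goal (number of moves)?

Answer: Shortest path length: 1

Derivation:
BFS from (x=7, y=1) until reaching (x=7, y=0):
  Distance 0: (x=7, y=1)
  Distance 1: (x=7, y=0)  <- goal reached here
One shortest path (1 moves): (x=7, y=1) -> (x=7, y=0)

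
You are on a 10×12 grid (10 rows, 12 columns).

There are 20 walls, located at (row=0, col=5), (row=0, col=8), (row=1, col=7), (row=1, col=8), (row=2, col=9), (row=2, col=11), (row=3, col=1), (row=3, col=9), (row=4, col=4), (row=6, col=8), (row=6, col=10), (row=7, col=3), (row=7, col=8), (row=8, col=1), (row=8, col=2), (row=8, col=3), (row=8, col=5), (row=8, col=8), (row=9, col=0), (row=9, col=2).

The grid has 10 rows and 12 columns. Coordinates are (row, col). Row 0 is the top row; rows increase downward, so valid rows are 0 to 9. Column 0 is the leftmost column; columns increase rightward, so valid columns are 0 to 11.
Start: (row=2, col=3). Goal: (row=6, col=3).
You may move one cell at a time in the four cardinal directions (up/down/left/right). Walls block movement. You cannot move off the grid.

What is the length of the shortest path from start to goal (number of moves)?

Answer: Shortest path length: 4

Derivation:
BFS from (row=2, col=3) until reaching (row=6, col=3):
  Distance 0: (row=2, col=3)
  Distance 1: (row=1, col=3), (row=2, col=2), (row=2, col=4), (row=3, col=3)
  Distance 2: (row=0, col=3), (row=1, col=2), (row=1, col=4), (row=2, col=1), (row=2, col=5), (row=3, col=2), (row=3, col=4), (row=4, col=3)
  Distance 3: (row=0, col=2), (row=0, col=4), (row=1, col=1), (row=1, col=5), (row=2, col=0), (row=2, col=6), (row=3, col=5), (row=4, col=2), (row=5, col=3)
  Distance 4: (row=0, col=1), (row=1, col=0), (row=1, col=6), (row=2, col=7), (row=3, col=0), (row=3, col=6), (row=4, col=1), (row=4, col=5), (row=5, col=2), (row=5, col=4), (row=6, col=3)  <- goal reached here
One shortest path (4 moves): (row=2, col=3) -> (row=3, col=3) -> (row=4, col=3) -> (row=5, col=3) -> (row=6, col=3)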